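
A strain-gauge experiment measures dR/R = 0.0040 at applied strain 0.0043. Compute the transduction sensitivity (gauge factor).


GF = (dR/R) / epsilon
= 0.0040 / 0.0043
= 0.9302

0.9302


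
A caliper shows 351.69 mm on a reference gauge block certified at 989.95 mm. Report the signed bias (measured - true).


Systematic error = measured - true
= 351.69 - 989.95
= -638.2600

-638.2600


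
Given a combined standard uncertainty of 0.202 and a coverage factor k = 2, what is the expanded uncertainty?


U = k * uc
U = 2 * 0.202
U = 0.4040

0.4040


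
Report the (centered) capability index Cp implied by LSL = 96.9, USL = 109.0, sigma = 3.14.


Cp = (USL - LSL) / (6 * sigma)
= (109.0 - 96.9) / (6 * 3.14)
= 12.1000 / 18.8400
= 0.6423

0.6423


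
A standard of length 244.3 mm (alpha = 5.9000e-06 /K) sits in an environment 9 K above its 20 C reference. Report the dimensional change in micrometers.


dL = L * alpha * dT
= 244.3 * 5.9000e-06 * 9
= 0.0129723 mm
dL_um = 0.0129723 * 1000 = 12.9723 um

12.9723


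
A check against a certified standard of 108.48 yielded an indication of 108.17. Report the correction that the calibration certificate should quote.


Correction = standard - reading
= 108.48 - 108.17
= 0.3100

0.3100


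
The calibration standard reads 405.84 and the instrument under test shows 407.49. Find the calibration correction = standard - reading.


Correction = standard - reading
= 405.84 - 407.49
= -1.6500

-1.6500


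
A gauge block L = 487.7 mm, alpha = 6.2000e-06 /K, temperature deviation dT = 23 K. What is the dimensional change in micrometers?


dL = L * alpha * dT
= 487.7 * 6.2000e-06 * 23
= 0.0695460 mm
dL_um = 0.0695460 * 1000 = 69.5460 um

69.5460


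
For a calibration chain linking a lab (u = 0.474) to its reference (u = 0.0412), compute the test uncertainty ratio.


TUR = u_lab / u_ref
= 0.474 / 0.0412
= 11.5049

11.5049


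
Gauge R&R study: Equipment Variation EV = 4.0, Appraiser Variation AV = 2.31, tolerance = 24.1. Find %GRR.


GRR = sqrt(EV^2 + AV^2) = sqrt(4.0^2 + 2.31^2) = 4.6191016
%GRR = GRR / tol * 100 = 4.6191016 / 24.1 * 100
%GRR = 19.1664

19.1664


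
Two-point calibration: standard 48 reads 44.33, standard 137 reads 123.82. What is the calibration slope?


slope = (y2 - y1) / (x2 - x1)
= (123.82 - 44.33) / (137 - 48)
= 79.4900 / 89
= 0.8931

0.8931


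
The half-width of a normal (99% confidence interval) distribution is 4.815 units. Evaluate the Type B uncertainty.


u_B = half_width / 2.576
u_B = 4.815 / 2.576
u_B = 1.8692

1.8692


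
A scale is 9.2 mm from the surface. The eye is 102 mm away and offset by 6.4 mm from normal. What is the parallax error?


error = h * offset / d
= 9.2 * 6.4 / 102
= 0.5773

0.5773


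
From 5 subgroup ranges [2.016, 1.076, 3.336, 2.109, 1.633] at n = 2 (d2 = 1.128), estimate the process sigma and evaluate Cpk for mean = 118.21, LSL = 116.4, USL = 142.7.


R_bar = (2.016 + 1.076 + 3.336 + 2.109 + 1.633) / 5 = 2.034
sigma = R_bar / d2 = 2.034 / 1.128 = 1.8031915
Cp = (USL - LSL)/(6*sigma) = (142.7 - 116.4)/(6*1.8031915) = 2.4309
Cpu = (142.7 - 118.21)/(3*1.8031915) = 4.5272
Cpl = (118.21 - 116.4)/(3*1.8031915) = 0.3346
Cpk = min(Cpu, Cpl) = 0.3346

0.3346


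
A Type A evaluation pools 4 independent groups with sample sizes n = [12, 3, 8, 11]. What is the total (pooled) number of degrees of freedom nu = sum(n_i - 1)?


nu = sum_i (n_i - 1)
nu = ((12 - 1) + (3 - 1) + (8 - 1) + (11 - 1))
nu = 11 + 2 + 7 + 10
nu = 30

30


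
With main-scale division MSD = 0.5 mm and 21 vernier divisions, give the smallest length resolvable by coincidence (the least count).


LC = MSD / n_div
= 0.5 / 21
= 0.0238

0.0238


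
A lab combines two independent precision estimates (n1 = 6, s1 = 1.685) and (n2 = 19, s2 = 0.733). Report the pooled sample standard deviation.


s_p = sqrt(((n1-1)*s1^2 + (n2-1)*s2^2) / (n1+n2-2))
numerator = (6-1)*1.685^2 + (19-1)*0.733^2 = 14.196125 + 9.671202 = 23.867327
denominator = 6 + 19 - 2 = 23
s_p^2 = 23.867327 / 23 = 1.0377099
s_p = sqrt(1.0377099) = 1.0187

1.0187


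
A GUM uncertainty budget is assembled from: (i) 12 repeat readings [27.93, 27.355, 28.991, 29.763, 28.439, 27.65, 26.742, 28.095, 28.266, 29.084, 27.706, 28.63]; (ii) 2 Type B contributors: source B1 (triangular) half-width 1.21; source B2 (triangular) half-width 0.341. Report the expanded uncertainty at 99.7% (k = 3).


mean = (27.93 + 27.355 + 28.991 + 29.763 + 28.439 + 27.65 + 26.742 + 28.095 + 28.266 + 29.084 + 27.706 + 28.63) / 12 = 28.22091667
s = sqrt(sum((x - mean)^2)/(n-1)) = 0.82910044
u_A = s / sqrt(n) = 0.82910044 / sqrt(12) = 0.23934068
u_B1 = 1.21 / sqrt(6) = 0.49398043
u_B2 = 0.341 / sqrt(6) = 0.13921267
uc = sqrt(0.23934068^2 + 0.49398043^2 + 0.13921267^2) = 0.56628685
U = k * uc = 3 * 0.56628685
U = 1.6989

1.6989


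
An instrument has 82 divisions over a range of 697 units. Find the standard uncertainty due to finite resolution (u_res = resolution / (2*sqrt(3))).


resolution = range / divisions
resolution = 697 / 82 = 8.5
u_res = resolution / (2*sqrt(3))
u_res = 8.5 / 3.4641016
u_res = 2.4537

2.4537


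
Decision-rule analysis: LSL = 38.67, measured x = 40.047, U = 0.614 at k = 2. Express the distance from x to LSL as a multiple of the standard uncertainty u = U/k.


u = U / k = 0.614 / 2 = 0.307
margin = |LSL - x| = |38.67 - 40.047| = 1.377
z = margin / u = 1.377 / 0.307
z = 4.4853

4.4853


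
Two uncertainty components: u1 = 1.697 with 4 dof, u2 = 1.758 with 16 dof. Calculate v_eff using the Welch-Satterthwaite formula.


uc = sqrt(u1^2 + u2^2) = sqrt(1.697^2 + 1.758^2) = 2.4434347
v_eff = uc^4 / (u1^4/v1 + u2^4/v2)
= 2.4434347^4 / (1.697^4/4 + 1.758^4/16)
= 35.645355 / 2.6702991
v_eff = 13.3488

13.3488


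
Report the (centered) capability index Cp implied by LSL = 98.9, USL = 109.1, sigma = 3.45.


Cp = (USL - LSL) / (6 * sigma)
= (109.1 - 98.9) / (6 * 3.45)
= 10.2000 / 20.7000
= 0.4928

0.4928


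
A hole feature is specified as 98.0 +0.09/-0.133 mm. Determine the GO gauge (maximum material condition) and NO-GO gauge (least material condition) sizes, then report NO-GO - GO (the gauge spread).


GO = nominal - lower_tol (smallest hole = maximum material condition)
GO = 98.0 - 0.133 = 97.867
NO-GO = nominal + upper_tol (largest hole = least material condition)
NO-GO = 98.0 + 0.09 = 98.09
spread = NO-GO - GO = 98.09 - 97.867 = 0.2230

0.2230


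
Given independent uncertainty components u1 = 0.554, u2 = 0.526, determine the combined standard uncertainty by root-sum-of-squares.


uc = sqrt(0.554^2 + 0.526^2)
uc = sqrt(0.583592)
uc = 0.7639

0.7639


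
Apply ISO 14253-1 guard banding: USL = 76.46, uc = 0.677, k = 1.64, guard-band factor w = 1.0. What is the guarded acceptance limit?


U = k * uc = 1.64 * 0.677 = 1.11028
guard band g = w * U = 1.0 * 1.11028 = 1.11028
AL = USL - g = 76.46 - 1.11028
AL = 75.3497

75.3497


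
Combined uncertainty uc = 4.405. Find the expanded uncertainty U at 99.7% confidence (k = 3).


U = k * uc
U = 3 * 4.405
U = 13.2150

13.2150


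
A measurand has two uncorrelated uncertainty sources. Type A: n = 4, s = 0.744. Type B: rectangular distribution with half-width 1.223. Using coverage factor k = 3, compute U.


u_A = s / sqrt(n) = 0.744 / sqrt(4) = 0.372
u_B = half_width / sqrt(3) = 1.223 / sqrt(3) = 0.70609938
uc = sqrt(u_A^2 + u_B^2) = sqrt(0.372^2 + 0.70609938^2) = 0.79809795
U = k * uc = 3 * 0.79809795
U = 2.3943

2.3943


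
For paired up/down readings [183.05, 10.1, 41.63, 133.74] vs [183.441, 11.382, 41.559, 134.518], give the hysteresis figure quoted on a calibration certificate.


|183.05 - 183.441| = 0.3910
|10.1 - 11.382| = 1.2820
|41.63 - 41.559| = 0.0710
|133.74 - 134.518| = 0.7780
hysteresis = max(diffs) = 1.2820

1.2820


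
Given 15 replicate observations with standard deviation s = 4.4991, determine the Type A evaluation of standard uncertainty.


u_A = s / sqrt(n)
u_A = 4.4991 / sqrt(15)
u_A = 4.4991 / 3.8729833
u_A = 1.1617

1.1617


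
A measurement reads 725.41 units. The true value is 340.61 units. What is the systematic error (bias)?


Systematic error = measured - true
= 725.41 - 340.61
= 384.8000

384.8000


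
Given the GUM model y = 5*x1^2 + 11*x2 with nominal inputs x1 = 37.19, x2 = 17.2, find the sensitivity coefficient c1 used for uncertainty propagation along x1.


y = 5*x1^2 + 11*x2
dy/dx1 = 2*5*x1
Evaluate at x1 = 37.19: c1 = 10 * 37.19
c1 = 371.9000

371.9000


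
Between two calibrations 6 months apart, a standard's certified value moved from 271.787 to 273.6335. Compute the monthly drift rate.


rate = (v2 - v1) / months
= (273.6335 - 271.787) / 6
= 1.8465 / 6
= 0.3078

0.3078


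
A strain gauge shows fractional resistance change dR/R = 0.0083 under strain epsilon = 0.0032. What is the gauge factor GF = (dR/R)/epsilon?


GF = (dR/R) / epsilon
= 0.0083 / 0.0032
= 2.5938

2.5938


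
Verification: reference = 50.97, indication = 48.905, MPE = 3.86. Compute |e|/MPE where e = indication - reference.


e = indication - reference = 48.905 - 50.97 = -2.0650
|e| = 2.0650
ratio = |e| / MPE = 2.0650 / 3.86
ratio = 0.5350

0.5350


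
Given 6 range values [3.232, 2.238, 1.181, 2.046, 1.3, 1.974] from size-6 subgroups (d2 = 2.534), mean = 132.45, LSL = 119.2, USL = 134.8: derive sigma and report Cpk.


R_bar = (3.232 + 2.238 + 1.181 + 2.046 + 1.3 + 1.974) / 6 = 1.9951667
sigma = R_bar / d2 = 1.9951667 / 2.534 = 0.7873586
Cp = (USL - LSL)/(6*sigma) = (134.8 - 119.2)/(6*0.7873586) = 3.3022
Cpu = (134.8 - 132.45)/(3*0.7873586) = 0.9949
Cpl = (132.45 - 119.2)/(3*0.7873586) = 5.6095
Cpk = min(Cpu, Cpl) = 0.9949

0.9949


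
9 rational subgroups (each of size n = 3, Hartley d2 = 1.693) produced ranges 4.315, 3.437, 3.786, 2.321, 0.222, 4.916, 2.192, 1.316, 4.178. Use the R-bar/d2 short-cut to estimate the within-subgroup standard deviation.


R_bar = (4.315 + 3.437 + 3.786 + 2.321 + 0.222 + 4.916 + 2.192 + 1.316 + 4.178) / 9
R_bar = 26.683 / 9 = 2.9647778
sigma_hat = R_bar / d2 = 2.9647778 / 1.693 = 1.7512

1.7512


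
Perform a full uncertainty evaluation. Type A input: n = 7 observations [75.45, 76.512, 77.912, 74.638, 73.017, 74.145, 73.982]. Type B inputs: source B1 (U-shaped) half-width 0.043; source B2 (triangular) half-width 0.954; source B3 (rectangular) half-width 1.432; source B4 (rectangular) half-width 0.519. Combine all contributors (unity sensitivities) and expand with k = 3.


mean = (75.45 + 76.512 + 77.912 + 74.638 + 73.017 + 74.145 + 73.982) / 7 = 75.09371429
s = sqrt(sum((x - mean)^2)/(n-1)) = 1.6702092
u_A = s / sqrt(n) = 1.6702092 / sqrt(7) = 0.63127974
u_B1 = 0.043 / sqrt(2) = 0.030405592
u_B2 = 0.954 / sqrt(6) = 0.38946887
u_B3 = 1.432 / sqrt(3) = 0.82676559
u_B4 = 0.519 / sqrt(3) = 0.29964479
uc = sqrt(0.63127974^2 + 0.030405592^2 + 0.38946887^2 + 0.82676559^2 + 0.29964479^2) = 1.1508488
U = k * uc = 3 * 1.1508488
U = 3.4525

3.4525


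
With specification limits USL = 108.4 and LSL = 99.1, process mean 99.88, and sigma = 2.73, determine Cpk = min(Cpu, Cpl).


Cpu = (USL - mean) / (3*sigma) = (108.4 - 99.88) / (3*2.73) = 1.0403
Cpl = (mean - LSL) / (3*sigma) = (99.88 - 99.1) / (3*2.73) = 0.0952
Cpk = min(Cpu, Cpl) = 0.0952

0.0952


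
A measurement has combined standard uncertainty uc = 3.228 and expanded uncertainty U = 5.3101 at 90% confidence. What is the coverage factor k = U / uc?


k = U / uc
k = 5.3101 / 3.228
k = 1.645

1.645


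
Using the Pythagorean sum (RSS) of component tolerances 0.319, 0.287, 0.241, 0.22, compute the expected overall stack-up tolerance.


RSS = sqrt(0.319^2 + 0.287^2 + 0.241^2 + 0.22^2)
= sqrt(0.290611)
= 0.5391

0.5391


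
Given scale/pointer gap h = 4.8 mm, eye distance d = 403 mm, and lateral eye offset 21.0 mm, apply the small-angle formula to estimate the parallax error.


error = h * offset / d
= 4.8 * 21.0 / 403
= 0.2501

0.2501


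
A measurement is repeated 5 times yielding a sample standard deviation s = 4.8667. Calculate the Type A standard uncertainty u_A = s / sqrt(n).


u_A = s / sqrt(n)
u_A = 4.8667 / sqrt(5)
u_A = 4.8667 / 2.236068
u_A = 2.1765

2.1765


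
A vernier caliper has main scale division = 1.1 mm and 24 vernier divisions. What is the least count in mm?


LC = MSD / n_div
= 1.1 / 24
= 0.0458

0.0458


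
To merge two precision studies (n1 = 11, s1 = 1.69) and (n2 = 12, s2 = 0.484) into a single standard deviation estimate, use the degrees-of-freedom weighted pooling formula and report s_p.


s_p = sqrt(((n1-1)*s1^2 + (n2-1)*s2^2) / (n1+n2-2))
numerator = (11-1)*1.69^2 + (12-1)*0.484^2 = 28.561 + 2.576816 = 31.137816
denominator = 11 + 12 - 2 = 21
s_p^2 = 31.137816 / 21 = 1.4827531
s_p = sqrt(1.4827531) = 1.2177

1.2177


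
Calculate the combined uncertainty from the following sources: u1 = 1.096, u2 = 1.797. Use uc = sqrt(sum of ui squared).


uc = sqrt(1.096^2 + 1.797^2)
uc = sqrt(4.430425)
uc = 2.1049

2.1049


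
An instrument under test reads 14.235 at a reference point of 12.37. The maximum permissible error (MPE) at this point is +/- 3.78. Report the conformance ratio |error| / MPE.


e = indication - reference = 14.235 - 12.37 = 1.8650
|e| = 1.8650
ratio = |e| / MPE = 1.8650 / 3.78
ratio = 0.4934

0.4934


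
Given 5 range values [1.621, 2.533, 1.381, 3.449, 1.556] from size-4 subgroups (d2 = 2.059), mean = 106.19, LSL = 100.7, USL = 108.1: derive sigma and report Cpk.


R_bar = (1.621 + 2.533 + 1.381 + 3.449 + 1.556) / 5 = 2.108
sigma = R_bar / d2 = 2.108 / 2.059 = 1.023798
Cp = (USL - LSL)/(6*sigma) = (108.1 - 100.7)/(6*1.023798) = 1.2047
Cpu = (108.1 - 106.19)/(3*1.023798) = 0.6219
Cpl = (106.19 - 100.7)/(3*1.023798) = 1.7875
Cpk = min(Cpu, Cpl) = 0.6219

0.6219


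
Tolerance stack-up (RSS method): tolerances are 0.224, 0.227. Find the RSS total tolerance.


RSS = sqrt(0.224^2 + 0.227^2)
= sqrt(0.101705)
= 0.3189

0.3189


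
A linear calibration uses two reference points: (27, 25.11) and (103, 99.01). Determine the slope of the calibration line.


slope = (y2 - y1) / (x2 - x1)
= (99.01 - 25.11) / (103 - 27)
= 73.9000 / 76
= 0.9724

0.9724


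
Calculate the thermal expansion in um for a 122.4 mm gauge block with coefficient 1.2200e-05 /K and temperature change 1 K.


dL = L * alpha * dT
= 122.4 * 1.2200e-05 * 1
= 0.0014933 mm
dL_um = 0.0014933 * 1000 = 1.4933 um

1.4933


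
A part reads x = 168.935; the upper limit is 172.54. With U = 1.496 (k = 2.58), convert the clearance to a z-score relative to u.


u = U / k = 1.496 / 2.58 = 0.57984496
margin = |USL - x| = |172.54 - 168.935| = 3.605
z = margin / u = 3.605 / 0.57984496
z = 6.2172

6.2172


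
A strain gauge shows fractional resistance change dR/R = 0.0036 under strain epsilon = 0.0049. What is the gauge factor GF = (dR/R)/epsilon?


GF = (dR/R) / epsilon
= 0.0036 / 0.0049
= 0.7347

0.7347


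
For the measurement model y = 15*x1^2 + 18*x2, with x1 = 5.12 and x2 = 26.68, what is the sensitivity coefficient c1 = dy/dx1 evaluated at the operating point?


y = 15*x1^2 + 18*x2
dy/dx1 = 2*15*x1
Evaluate at x1 = 5.12: c1 = 30 * 5.12
c1 = 153.6000

153.6000


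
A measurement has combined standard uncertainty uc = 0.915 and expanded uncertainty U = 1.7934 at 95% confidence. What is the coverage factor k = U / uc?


k = U / uc
k = 1.7934 / 0.915
k = 1.96

1.96


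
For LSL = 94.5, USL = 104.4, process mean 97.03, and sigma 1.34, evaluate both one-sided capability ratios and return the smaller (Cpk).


Cpu = (USL - mean) / (3*sigma) = (104.4 - 97.03) / (3*1.34) = 1.8333
Cpl = (mean - LSL) / (3*sigma) = (97.03 - 94.5) / (3*1.34) = 0.6294
Cpk = min(Cpu, Cpl) = 0.6294

0.6294


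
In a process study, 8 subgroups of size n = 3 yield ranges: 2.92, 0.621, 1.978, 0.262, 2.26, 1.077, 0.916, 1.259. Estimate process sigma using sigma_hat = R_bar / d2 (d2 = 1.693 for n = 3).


R_bar = (2.92 + 0.621 + 1.978 + 0.262 + 2.26 + 1.077 + 0.916 + 1.259) / 8
R_bar = 11.293 / 8 = 1.411625
sigma_hat = R_bar / d2 = 1.411625 / 1.693 = 0.8338

0.8338


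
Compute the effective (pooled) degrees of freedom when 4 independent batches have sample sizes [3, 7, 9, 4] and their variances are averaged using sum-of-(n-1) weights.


nu = sum_i (n_i - 1)
nu = ((3 - 1) + (7 - 1) + (9 - 1) + (4 - 1))
nu = 2 + 6 + 8 + 3
nu = 19

19


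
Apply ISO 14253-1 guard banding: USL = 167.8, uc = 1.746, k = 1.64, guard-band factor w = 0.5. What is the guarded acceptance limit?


U = k * uc = 1.64 * 1.746 = 2.86344
guard band g = w * U = 0.5 * 2.86344 = 1.43172
AL = USL - g = 167.8 - 1.43172
AL = 166.3683

166.3683


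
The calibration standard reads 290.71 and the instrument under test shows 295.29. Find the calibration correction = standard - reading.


Correction = standard - reading
= 290.71 - 295.29
= -4.5800

-4.5800


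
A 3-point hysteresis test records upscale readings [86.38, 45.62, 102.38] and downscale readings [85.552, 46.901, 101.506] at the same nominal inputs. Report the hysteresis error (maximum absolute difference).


|86.38 - 85.552| = 0.8280
|45.62 - 46.901| = 1.2810
|102.38 - 101.506| = 0.8740
hysteresis = max(diffs) = 1.2810

1.2810


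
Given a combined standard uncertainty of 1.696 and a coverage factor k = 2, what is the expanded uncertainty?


U = k * uc
U = 2 * 1.696
U = 3.3920

3.3920


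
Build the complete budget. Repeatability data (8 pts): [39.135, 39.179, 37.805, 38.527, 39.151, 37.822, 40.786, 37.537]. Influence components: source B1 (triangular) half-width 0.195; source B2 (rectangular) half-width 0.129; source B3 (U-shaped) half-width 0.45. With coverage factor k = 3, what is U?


mean = (39.135 + 39.179 + 37.805 + 38.527 + 39.151 + 37.822 + 40.786 + 37.537) / 8 = 38.74275
s = sqrt(sum((x - mean)^2)/(n-1)) = 1.0632329
u_A = s / sqrt(n) = 1.0632329 / sqrt(8) = 0.3759096
u_B1 = 0.195 / sqrt(6) = 0.079608417
u_B2 = 0.129 / sqrt(3) = 0.074478185
u_B3 = 0.45 / sqrt(2) = 0.31819805
uc = sqrt(0.3759096^2 + 0.079608417^2 + 0.074478185^2 + 0.31819805^2) = 0.50442296
U = k * uc = 3 * 0.50442296
U = 1.5133

1.5133


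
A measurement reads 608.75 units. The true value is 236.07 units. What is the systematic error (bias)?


Systematic error = measured - true
= 608.75 - 236.07
= 372.6800

372.6800


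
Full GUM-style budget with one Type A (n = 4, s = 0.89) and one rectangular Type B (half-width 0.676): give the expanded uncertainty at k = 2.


u_A = s / sqrt(n) = 0.89 / sqrt(4) = 0.445
u_B = half_width / sqrt(3) = 0.676 / sqrt(3) = 0.39028878
uc = sqrt(u_A^2 + u_B^2) = sqrt(0.445^2 + 0.39028878^2) = 0.59190399
U = k * uc = 2 * 0.59190399
U = 1.1838

1.1838


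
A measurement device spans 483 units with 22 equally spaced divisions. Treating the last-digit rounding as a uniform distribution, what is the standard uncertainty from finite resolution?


resolution = range / divisions
resolution = 483 / 22 = 21.954545
u_res = resolution / (2*sqrt(3))
u_res = 21.954545 / 3.4641016
u_res = 6.3377

6.3377


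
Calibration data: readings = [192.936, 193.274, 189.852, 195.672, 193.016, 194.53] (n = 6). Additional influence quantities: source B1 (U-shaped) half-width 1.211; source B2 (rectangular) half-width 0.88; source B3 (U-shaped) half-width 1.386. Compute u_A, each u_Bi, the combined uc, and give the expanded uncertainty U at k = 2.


mean = (192.936 + 193.274 + 189.852 + 195.672 + 193.016 + 194.53) / 6 = 193.2133333
s = sqrt(sum((x - mean)^2)/(n-1)) = 1.9594259
u_A = s / sqrt(n) = 1.9594259 / sqrt(6) = 0.79993227
u_B1 = 1.211 / sqrt(2) = 0.85630631
u_B2 = 0.88 / sqrt(3) = 0.50806824
u_B3 = 1.386 / sqrt(2) = 0.98005
uc = sqrt(0.79993227^2 + 0.85630631^2 + 0.50806824^2 + 0.98005^2) = 1.6099017
U = k * uc = 2 * 1.6099017
U = 3.2198

3.2198


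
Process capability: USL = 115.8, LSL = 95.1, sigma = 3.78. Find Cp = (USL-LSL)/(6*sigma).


Cp = (USL - LSL) / (6 * sigma)
= (115.8 - 95.1) / (6 * 3.78)
= 20.7000 / 22.6800
= 0.9127

0.9127


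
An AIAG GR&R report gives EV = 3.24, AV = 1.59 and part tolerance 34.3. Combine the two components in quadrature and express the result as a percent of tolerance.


GRR = sqrt(EV^2 + AV^2) = sqrt(3.24^2 + 1.59^2) = 3.6091135
%GRR = GRR / tol * 100 = 3.6091135 / 34.3 * 100
%GRR = 10.5222

10.5222


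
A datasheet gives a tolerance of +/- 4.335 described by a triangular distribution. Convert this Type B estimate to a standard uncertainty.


u_B = half_width / sqrt(6)
u_B = 4.335 / 2.4494897
u_B = 1.7698

1.7698


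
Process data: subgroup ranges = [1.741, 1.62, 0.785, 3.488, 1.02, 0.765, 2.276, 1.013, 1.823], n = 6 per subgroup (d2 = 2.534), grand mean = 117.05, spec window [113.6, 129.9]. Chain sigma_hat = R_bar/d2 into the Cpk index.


R_bar = (1.741 + 1.62 + 0.785 + 3.488 + 1.02 + 0.765 + 2.276 + 1.013 + 1.823) / 9 = 1.6145556
sigma = R_bar / d2 = 1.6145556 / 2.534 = 0.63715691
Cp = (USL - LSL)/(6*sigma) = (129.9 - 113.6)/(6*0.63715691) = 4.2637
Cpu = (129.9 - 117.05)/(3*0.63715691) = 6.7226
Cpl = (117.05 - 113.6)/(3*0.63715691) = 1.8049
Cpk = min(Cpu, Cpl) = 1.8049

1.8049


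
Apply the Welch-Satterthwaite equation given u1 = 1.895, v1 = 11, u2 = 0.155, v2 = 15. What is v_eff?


uc = sqrt(u1^2 + u2^2) = sqrt(1.895^2 + 0.155^2) = 1.9013285
v_eff = uc^4 / (u1^4/v1 + u2^4/v2)
= 1.9013285^4 / (1.895^4/11 + 0.155^4/15)
= 13.068587 / 1.1723531
v_eff = 11.1473

11.1473


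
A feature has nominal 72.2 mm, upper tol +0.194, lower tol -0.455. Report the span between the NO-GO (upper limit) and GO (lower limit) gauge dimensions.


GO = nominal - lower_tol (smallest hole = maximum material condition)
GO = 72.2 - 0.455 = 71.745
NO-GO = nominal + upper_tol (largest hole = least material condition)
NO-GO = 72.2 + 0.194 = 72.394
spread = NO-GO - GO = 72.394 - 71.745 = 0.6490

0.6490


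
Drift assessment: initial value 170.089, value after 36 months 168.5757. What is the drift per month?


rate = (v2 - v1) / months
= (168.5757 - 170.089) / 36
= -1.5133 / 36
= -0.0420

-0.0420


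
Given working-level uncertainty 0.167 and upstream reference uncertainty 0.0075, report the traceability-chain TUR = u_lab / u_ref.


TUR = u_lab / u_ref
= 0.167 / 0.0075
= 22.2667

22.2667


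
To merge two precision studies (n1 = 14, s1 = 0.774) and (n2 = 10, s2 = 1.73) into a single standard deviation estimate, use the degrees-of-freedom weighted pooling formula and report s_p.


s_p = sqrt(((n1-1)*s1^2 + (n2-1)*s2^2) / (n1+n2-2))
numerator = (14-1)*0.774^2 + (10-1)*1.73^2 = 7.787988 + 26.9361 = 34.724088
denominator = 14 + 10 - 2 = 22
s_p^2 = 34.724088 / 22 = 1.5783676
s_p = sqrt(1.5783676) = 1.2563

1.2563


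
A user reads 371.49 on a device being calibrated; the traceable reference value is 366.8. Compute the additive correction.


Correction = standard - reading
= 366.8 - 371.49
= -4.6900

-4.6900


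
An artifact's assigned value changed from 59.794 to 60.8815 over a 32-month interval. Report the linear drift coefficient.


rate = (v2 - v1) / months
= (60.8815 - 59.794) / 32
= 1.0875 / 32
= 0.0340

0.0340


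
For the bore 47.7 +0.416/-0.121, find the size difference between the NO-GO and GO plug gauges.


GO = nominal - lower_tol (smallest hole = maximum material condition)
GO = 47.7 - 0.121 = 47.579
NO-GO = nominal + upper_tol (largest hole = least material condition)
NO-GO = 47.7 + 0.416 = 48.116
spread = NO-GO - GO = 48.116 - 47.579 = 0.5370

0.5370


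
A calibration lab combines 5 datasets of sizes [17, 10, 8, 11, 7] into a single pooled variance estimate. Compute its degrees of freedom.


nu = sum_i (n_i - 1)
nu = ((17 - 1) + (10 - 1) + (8 - 1) + (11 - 1) + (7 - 1))
nu = 16 + 9 + 7 + 10 + 6
nu = 48

48


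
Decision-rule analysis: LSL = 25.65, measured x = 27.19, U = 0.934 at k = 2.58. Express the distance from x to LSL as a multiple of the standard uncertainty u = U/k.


u = U / k = 0.934 / 2.58 = 0.3620155
margin = |LSL - x| = |25.65 - 27.19| = 1.54
z = margin / u = 1.54 / 0.3620155
z = 4.2540

4.2540


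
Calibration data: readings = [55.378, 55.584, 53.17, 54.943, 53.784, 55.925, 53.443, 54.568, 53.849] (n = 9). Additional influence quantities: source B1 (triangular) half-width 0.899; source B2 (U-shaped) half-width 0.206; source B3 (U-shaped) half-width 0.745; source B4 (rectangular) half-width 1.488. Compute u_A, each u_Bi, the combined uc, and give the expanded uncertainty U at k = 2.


mean = (55.378 + 55.584 + 53.17 + 54.943 + 53.784 + 55.925 + 53.443 + 54.568 + 53.849) / 9 = 54.516
s = sqrt(sum((x - mean)^2)/(n-1)) = 0.99985874
u_A = s / sqrt(n) = 0.99985874 / sqrt(9) = 0.33328625
u_B1 = 0.899 / sqrt(6) = 0.36701521
u_B2 = 0.206 / sqrt(2) = 0.145664
u_B3 = 0.745 / sqrt(2) = 0.52679455
u_B4 = 1.488 / sqrt(3) = 0.8590972
uc = sqrt(0.33328625^2 + 0.36701521^2 + 0.145664^2 + 0.52679455^2 + 0.8590972^2) = 1.1325009
U = k * uc = 2 * 1.1325009
U = 2.2650

2.2650


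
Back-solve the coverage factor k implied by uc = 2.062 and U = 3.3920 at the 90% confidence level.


k = U / uc
k = 3.3920 / 2.062
k = 1.645

1.645


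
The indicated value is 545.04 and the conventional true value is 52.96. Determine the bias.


Systematic error = measured - true
= 545.04 - 52.96
= 492.0800

492.0800


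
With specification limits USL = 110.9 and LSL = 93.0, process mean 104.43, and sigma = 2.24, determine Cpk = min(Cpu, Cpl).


Cpu = (USL - mean) / (3*sigma) = (110.9 - 104.43) / (3*2.24) = 0.9628
Cpl = (mean - LSL) / (3*sigma) = (104.43 - 93.0) / (3*2.24) = 1.7009
Cpk = min(Cpu, Cpl) = 0.9628

0.9628


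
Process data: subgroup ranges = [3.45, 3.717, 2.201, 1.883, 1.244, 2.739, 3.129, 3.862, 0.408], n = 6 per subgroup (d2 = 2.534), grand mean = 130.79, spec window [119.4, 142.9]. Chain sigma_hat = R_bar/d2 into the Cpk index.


R_bar = (3.45 + 3.717 + 2.201 + 1.883 + 1.244 + 2.739 + 3.129 + 3.862 + 0.408) / 9 = 2.5147778
sigma = R_bar / d2 = 2.5147778 / 2.534 = 0.99241429
Cp = (USL - LSL)/(6*sigma) = (142.9 - 119.4)/(6*0.99241429) = 3.9466
Cpu = (142.9 - 130.79)/(3*0.99241429) = 4.0675
Cpl = (130.79 - 119.4)/(3*0.99241429) = 3.8257
Cpk = min(Cpu, Cpl) = 3.8257

3.8257


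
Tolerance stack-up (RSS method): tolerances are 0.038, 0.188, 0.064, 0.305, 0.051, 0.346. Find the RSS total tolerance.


RSS = sqrt(0.038^2 + 0.188^2 + 0.064^2 + 0.305^2 + 0.051^2 + 0.346^2)
= sqrt(0.256226)
= 0.5062

0.5062


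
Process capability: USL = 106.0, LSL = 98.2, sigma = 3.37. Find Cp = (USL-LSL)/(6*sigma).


Cp = (USL - LSL) / (6 * sigma)
= (106.0 - 98.2) / (6 * 3.37)
= 7.8000 / 20.2200
= 0.3858

0.3858


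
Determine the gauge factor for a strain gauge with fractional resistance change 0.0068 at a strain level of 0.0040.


GF = (dR/R) / epsilon
= 0.0068 / 0.0040
= 1.7000

1.7000


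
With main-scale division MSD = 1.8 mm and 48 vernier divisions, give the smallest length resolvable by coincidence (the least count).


LC = MSD / n_div
= 1.8 / 48
= 0.0375

0.0375


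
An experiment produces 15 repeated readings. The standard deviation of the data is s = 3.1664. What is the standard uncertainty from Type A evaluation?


u_A = s / sqrt(n)
u_A = 3.1664 / sqrt(15)
u_A = 3.1664 / 3.8729833
u_A = 0.8176

0.8176


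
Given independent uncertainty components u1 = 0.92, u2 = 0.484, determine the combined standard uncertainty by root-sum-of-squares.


uc = sqrt(0.92^2 + 0.484^2)
uc = sqrt(1.080656)
uc = 1.0395

1.0395


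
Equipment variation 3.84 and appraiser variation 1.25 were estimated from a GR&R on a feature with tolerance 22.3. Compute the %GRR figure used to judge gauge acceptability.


GRR = sqrt(EV^2 + AV^2) = sqrt(3.84^2 + 1.25^2) = 4.0383289
%GRR = GRR / tol * 100 = 4.0383289 / 22.3 * 100
%GRR = 18.1091

18.1091


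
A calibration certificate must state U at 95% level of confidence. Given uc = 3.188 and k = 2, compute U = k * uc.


U = k * uc
U = 2 * 3.188
U = 6.3760

6.3760


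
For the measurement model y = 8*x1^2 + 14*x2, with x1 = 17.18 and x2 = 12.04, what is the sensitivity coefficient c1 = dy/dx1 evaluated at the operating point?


y = 8*x1^2 + 14*x2
dy/dx1 = 2*8*x1
Evaluate at x1 = 17.18: c1 = 16 * 17.18
c1 = 274.8800

274.8800


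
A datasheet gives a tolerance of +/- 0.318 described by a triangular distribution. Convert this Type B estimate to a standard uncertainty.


u_B = half_width / sqrt(6)
u_B = 0.318 / 2.4494897
u_B = 0.1298

0.1298


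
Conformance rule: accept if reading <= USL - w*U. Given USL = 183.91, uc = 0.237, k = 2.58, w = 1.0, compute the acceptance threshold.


U = k * uc = 2.58 * 0.237 = 0.61146
guard band g = w * U = 1.0 * 0.61146 = 0.61146
AL = USL - g = 183.91 - 0.61146
AL = 183.2985

183.2985


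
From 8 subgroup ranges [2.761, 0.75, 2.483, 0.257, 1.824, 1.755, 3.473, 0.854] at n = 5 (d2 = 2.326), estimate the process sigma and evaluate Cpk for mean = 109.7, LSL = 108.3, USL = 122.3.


R_bar = (2.761 + 0.75 + 2.483 + 0.257 + 1.824 + 1.755 + 3.473 + 0.854) / 8 = 1.769625
sigma = R_bar / d2 = 1.769625 / 2.326 = 0.76080181
Cp = (USL - LSL)/(6*sigma) = (122.3 - 108.3)/(6*0.76080181) = 3.0669
Cpu = (122.3 - 109.7)/(3*0.76080181) = 5.5205
Cpl = (109.7 - 108.3)/(3*0.76080181) = 0.6134
Cpk = min(Cpu, Cpl) = 0.6134

0.6134


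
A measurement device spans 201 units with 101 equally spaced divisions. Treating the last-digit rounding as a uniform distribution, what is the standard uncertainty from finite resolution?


resolution = range / divisions
resolution = 201 / 101 = 1.990099
u_res = resolution / (2*sqrt(3))
u_res = 1.990099 / 3.4641016
u_res = 0.5745

0.5745


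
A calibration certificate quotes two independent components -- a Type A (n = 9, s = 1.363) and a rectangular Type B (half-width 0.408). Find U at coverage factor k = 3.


u_A = s / sqrt(n) = 1.363 / sqrt(9) = 0.45433333
u_B = half_width / sqrt(3) = 0.408 / sqrt(3) = 0.23555891
uc = sqrt(u_A^2 + u_B^2) = sqrt(0.45433333^2 + 0.23555891^2) = 0.51176828
U = k * uc = 3 * 0.51176828
U = 1.5353

1.5353


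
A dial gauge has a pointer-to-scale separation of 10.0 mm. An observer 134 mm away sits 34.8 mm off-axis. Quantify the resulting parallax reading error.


error = h * offset / d
= 10.0 * 34.8 / 134
= 2.5970

2.5970


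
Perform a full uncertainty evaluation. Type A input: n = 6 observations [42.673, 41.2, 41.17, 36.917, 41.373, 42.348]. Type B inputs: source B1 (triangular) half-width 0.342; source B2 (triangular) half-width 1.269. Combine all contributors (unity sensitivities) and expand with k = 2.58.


mean = (42.673 + 41.2 + 41.17 + 36.917 + 41.373 + 42.348) / 6 = 40.94683333
s = sqrt(sum((x - mean)^2)/(n-1)) = 2.0725825
u_A = s / sqrt(n) = 2.0725825 / sqrt(6) = 0.84612826
u_B1 = 0.342 / sqrt(6) = 0.13962092
u_B2 = 1.269 / sqrt(6) = 0.51806708
uc = sqrt(0.84612826^2 + 0.13962092^2 + 0.51806708^2) = 1.0019084
U = k * uc = 2.58 * 1.0019084
U = 2.5849

2.5849


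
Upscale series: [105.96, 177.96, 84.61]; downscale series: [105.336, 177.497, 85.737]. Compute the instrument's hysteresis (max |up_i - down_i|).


|105.96 - 105.336| = 0.6240
|177.96 - 177.497| = 0.4630
|84.61 - 85.737| = 1.1270
hysteresis = max(diffs) = 1.1270

1.1270


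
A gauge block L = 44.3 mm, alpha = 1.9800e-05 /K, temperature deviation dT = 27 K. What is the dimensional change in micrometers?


dL = L * alpha * dT
= 44.3 * 1.9800e-05 * 27
= 0.0236828 mm
dL_um = 0.0236828 * 1000 = 23.6828 um

23.6828


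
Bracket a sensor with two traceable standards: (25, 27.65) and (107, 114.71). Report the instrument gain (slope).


slope = (y2 - y1) / (x2 - x1)
= (114.71 - 27.65) / (107 - 25)
= 87.0600 / 82
= 1.0617

1.0617


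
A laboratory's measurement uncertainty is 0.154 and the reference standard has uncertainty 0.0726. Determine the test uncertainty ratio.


TUR = u_lab / u_ref
= 0.154 / 0.0726
= 2.1212

2.1212


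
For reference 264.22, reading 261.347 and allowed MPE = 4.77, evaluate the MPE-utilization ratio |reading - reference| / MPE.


e = indication - reference = 261.347 - 264.22 = -2.8730
|e| = 2.8730
ratio = |e| / MPE = 2.8730 / 4.77
ratio = 0.6023

0.6023


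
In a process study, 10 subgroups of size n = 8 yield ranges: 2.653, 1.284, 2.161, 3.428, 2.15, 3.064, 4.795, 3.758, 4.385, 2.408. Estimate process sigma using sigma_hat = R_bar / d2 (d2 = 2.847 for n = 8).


R_bar = (2.653 + 1.284 + 2.161 + 3.428 + 2.15 + 3.064 + 4.795 + 3.758 + 4.385 + 2.408) / 10
R_bar = 30.086 / 10 = 3.0086
sigma_hat = R_bar / d2 = 3.0086 / 2.847 = 1.0568

1.0568


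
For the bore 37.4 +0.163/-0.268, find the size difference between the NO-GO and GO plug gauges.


GO = nominal - lower_tol (smallest hole = maximum material condition)
GO = 37.4 - 0.268 = 37.132
NO-GO = nominal + upper_tol (largest hole = least material condition)
NO-GO = 37.4 + 0.163 = 37.563
spread = NO-GO - GO = 37.563 - 37.132 = 0.4310

0.4310


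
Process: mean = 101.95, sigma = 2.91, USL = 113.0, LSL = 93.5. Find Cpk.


Cpu = (USL - mean) / (3*sigma) = (113.0 - 101.95) / (3*2.91) = 1.2658
Cpl = (mean - LSL) / (3*sigma) = (101.95 - 93.5) / (3*2.91) = 0.9679
Cpk = min(Cpu, Cpl) = 0.9679

0.9679


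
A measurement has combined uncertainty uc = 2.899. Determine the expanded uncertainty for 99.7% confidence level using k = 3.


U = k * uc
U = 3 * 2.899
U = 8.6970

8.6970


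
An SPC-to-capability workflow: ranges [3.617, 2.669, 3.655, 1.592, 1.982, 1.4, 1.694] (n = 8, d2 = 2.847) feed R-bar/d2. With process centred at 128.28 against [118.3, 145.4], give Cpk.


R_bar = (3.617 + 2.669 + 3.655 + 1.592 + 1.982 + 1.4 + 1.694) / 7 = 2.3727143
sigma = R_bar / d2 = 2.3727143 / 2.847 = 0.83340861
Cp = (USL - LSL)/(6*sigma) = (145.4 - 118.3)/(6*0.83340861) = 5.4195
Cpu = (145.4 - 128.28)/(3*0.83340861) = 6.8474
Cpl = (128.28 - 118.3)/(3*0.83340861) = 3.9916
Cpk = min(Cpu, Cpl) = 3.9916

3.9916


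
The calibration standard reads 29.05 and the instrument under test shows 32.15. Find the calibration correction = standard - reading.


Correction = standard - reading
= 29.05 - 32.15
= -3.1000

-3.1000


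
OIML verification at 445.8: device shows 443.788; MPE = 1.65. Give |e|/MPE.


e = indication - reference = 443.788 - 445.8 = -2.0120
|e| = 2.0120
ratio = |e| / MPE = 2.0120 / 1.65
ratio = 1.2194

1.2194


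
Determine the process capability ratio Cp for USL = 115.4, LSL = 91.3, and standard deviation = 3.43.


Cp = (USL - LSL) / (6 * sigma)
= (115.4 - 91.3) / (6 * 3.43)
= 24.1000 / 20.5800
= 1.1710

1.1710


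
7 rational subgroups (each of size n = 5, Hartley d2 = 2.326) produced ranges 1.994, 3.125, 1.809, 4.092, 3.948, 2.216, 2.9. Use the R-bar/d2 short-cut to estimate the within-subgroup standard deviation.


R_bar = (1.994 + 3.125 + 1.809 + 4.092 + 3.948 + 2.216 + 2.9) / 7
R_bar = 20.084 / 7 = 2.8691429
sigma_hat = R_bar / d2 = 2.8691429 / 2.326 = 1.2335

1.2335


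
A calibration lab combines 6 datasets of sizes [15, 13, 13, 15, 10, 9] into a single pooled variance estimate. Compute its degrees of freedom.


nu = sum_i (n_i - 1)
nu = ((15 - 1) + (13 - 1) + (13 - 1) + (15 - 1) + (10 - 1) + (9 - 1))
nu = 14 + 12 + 12 + 14 + 9 + 8
nu = 69

69


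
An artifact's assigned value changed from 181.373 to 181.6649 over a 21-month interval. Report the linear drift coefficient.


rate = (v2 - v1) / months
= (181.6649 - 181.373) / 21
= 0.2919 / 21
= 0.0139

0.0139


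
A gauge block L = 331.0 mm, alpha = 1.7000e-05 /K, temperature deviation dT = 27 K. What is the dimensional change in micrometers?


dL = L * alpha * dT
= 331.0 * 1.7000e-05 * 27
= 0.1519290 mm
dL_um = 0.1519290 * 1000 = 151.9290 um

151.9290


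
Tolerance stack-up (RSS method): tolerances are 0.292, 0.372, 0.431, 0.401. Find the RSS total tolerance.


RSS = sqrt(0.292^2 + 0.372^2 + 0.431^2 + 0.401^2)
= sqrt(0.57021)
= 0.7551

0.7551


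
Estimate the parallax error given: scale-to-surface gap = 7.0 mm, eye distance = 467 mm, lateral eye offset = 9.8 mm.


error = h * offset / d
= 7.0 * 9.8 / 467
= 0.1469

0.1469


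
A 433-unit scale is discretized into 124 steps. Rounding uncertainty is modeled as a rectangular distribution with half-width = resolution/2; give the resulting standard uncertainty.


resolution = range / divisions
resolution = 433 / 124 = 3.4919355
u_res = resolution / (2*sqrt(3))
u_res = 3.4919355 / 3.4641016
u_res = 1.0080

1.0080


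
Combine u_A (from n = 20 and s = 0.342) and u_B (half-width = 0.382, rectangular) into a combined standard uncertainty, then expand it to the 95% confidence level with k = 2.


u_A = s / sqrt(n) = 0.342 / sqrt(20) = 0.076473525
u_B = half_width / sqrt(3) = 0.382 / sqrt(3) = 0.2205478
uc = sqrt(u_A^2 + u_B^2) = sqrt(0.076473525^2 + 0.2205478^2) = 0.23342993
U = k * uc = 2 * 0.23342993
U = 0.4669

0.4669


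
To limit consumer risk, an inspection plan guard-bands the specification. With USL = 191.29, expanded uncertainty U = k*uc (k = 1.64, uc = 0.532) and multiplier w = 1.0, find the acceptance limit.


U = k * uc = 1.64 * 0.532 = 0.87248
guard band g = w * U = 1.0 * 0.87248 = 0.87248
AL = USL - g = 191.29 - 0.87248
AL = 190.4175

190.4175


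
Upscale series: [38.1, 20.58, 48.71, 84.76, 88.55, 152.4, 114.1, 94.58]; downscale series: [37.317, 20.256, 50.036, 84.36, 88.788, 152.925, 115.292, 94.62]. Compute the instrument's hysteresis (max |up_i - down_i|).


|38.1 - 37.317| = 0.7830
|20.58 - 20.256| = 0.3240
|48.71 - 50.036| = 1.3260
|84.76 - 84.36| = 0.4000
|88.55 - 88.788| = 0.2380
|152.4 - 152.925| = 0.5250
|114.1 - 115.292| = 1.1920
|94.58 - 94.62| = 0.0400
hysteresis = max(diffs) = 1.3260

1.3260


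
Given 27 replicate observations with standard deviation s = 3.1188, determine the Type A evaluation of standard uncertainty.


u_A = s / sqrt(n)
u_A = 3.1188 / sqrt(27)
u_A = 3.1188 / 5.1961524
u_A = 0.6002

0.6002


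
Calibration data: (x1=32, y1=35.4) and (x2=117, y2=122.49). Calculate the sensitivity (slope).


slope = (y2 - y1) / (x2 - x1)
= (122.49 - 35.4) / (117 - 32)
= 87.0900 / 85
= 1.0246

1.0246


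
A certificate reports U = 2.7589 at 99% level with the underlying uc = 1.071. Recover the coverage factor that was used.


k = U / uc
k = 2.7589 / 1.071
k = 2.576

2.576


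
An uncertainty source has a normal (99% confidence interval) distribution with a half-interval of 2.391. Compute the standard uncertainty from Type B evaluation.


u_B = half_width / 2.576
u_B = 2.391 / 2.576
u_B = 0.9282

0.9282


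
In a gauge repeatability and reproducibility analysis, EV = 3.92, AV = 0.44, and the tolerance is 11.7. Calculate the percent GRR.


GRR = sqrt(EV^2 + AV^2) = sqrt(3.92^2 + 0.44^2) = 3.9446166
%GRR = GRR / tol * 100 = 3.9446166 / 11.7 * 100
%GRR = 33.7147

33.7147


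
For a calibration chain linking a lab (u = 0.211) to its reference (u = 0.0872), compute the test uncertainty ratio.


TUR = u_lab / u_ref
= 0.211 / 0.0872
= 2.4197

2.4197


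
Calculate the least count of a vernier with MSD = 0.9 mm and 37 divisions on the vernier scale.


LC = MSD / n_div
= 0.9 / 37
= 0.0243

0.0243


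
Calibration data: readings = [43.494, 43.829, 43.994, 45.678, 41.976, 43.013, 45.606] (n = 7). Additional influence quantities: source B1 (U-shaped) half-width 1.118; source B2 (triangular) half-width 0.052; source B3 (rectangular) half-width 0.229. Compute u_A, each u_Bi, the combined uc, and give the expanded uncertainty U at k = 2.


mean = (43.494 + 43.829 + 43.994 + 45.678 + 41.976 + 43.013 + 45.606) / 7 = 43.94142857
s = sqrt(sum((x - mean)^2)/(n-1)) = 1.3370966
u_A = s / sqrt(n) = 1.3370966 / sqrt(7) = 0.50537501
u_B1 = 1.118 / sqrt(2) = 0.79054538
u_B2 = 0.052 / sqrt(6) = 0.021228911
u_B3 = 0.229 / sqrt(3) = 0.13221321
uc = sqrt(0.50537501^2 + 0.79054538^2 + 0.021228911^2 + 0.13221321^2) = 0.94778526
U = k * uc = 2 * 0.94778526
U = 1.8956

1.8956


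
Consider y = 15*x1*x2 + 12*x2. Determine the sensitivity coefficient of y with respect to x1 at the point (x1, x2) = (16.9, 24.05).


y = 15*x1*x2 + 12*x2
dy/dx1 = 15*x2
Evaluate at x2 = 24.05: c1 = 15 * 24.05
c1 = 360.7500

360.7500
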